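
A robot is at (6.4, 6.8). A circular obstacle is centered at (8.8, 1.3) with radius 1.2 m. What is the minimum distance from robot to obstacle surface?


center_dist = sqrt((6.4-8.8)^2 + (6.8-1.3)^2)
= sqrt(5.76 + 30.25)
= 6.0008
min_dist = center_dist - radius = 6.0008 - 1.2 = 4.8008 m


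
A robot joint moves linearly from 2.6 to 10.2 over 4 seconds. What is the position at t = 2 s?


s = t/T = 2/4 = 0.5
p(t) = p0 + (pf-p0)*s
= 2.6 + (10.2 - 2.6) * 0.5
= 6.4


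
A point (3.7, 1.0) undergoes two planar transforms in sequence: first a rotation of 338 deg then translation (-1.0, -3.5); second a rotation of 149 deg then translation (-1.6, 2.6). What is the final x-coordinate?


After transform 1:
x1 = cos(338)*3.7 - sin(338)*1.0 + -1.0 = 2.8052
y1 = sin(338)*3.7 + cos(338)*1.0 + -3.5 = -3.9589
After transform 2:
x2 = cos(149)*2.8052 - sin(149)*-3.9589 + -1.6
= -1.9656


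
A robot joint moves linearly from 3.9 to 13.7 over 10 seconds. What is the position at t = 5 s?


s = t/T = 5/10 = 0.5
p(t) = p0 + (pf-p0)*s
= 3.9 + (13.7 - 3.9) * 0.5
= 8.8


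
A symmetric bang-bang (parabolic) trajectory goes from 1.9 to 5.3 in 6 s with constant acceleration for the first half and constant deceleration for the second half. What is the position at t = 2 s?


Symmetric rest-to-rest: each phase covers (pf-p0)/2 in time T/2. 0.5*a*(T/2)^2 = (pf-p0)/2 => a = 4*(pf-p0)/T^2
a = 4*(5.3-1.9)/6^2 = 0.3778
t = 2 is in the acceleration phase (t <= T/2).
p = p0 + 0.5*a*t^2 = 1.9 + 0.5*0.3778*2^2
= 2.6556


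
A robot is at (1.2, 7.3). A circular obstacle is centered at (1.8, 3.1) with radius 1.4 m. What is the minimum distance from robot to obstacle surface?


center_dist = sqrt((1.2-1.8)^2 + (7.3-3.1)^2)
= sqrt(0.36 + 17.64)
= 4.2426
min_dist = center_dist - radius = 4.2426 - 1.4 = 2.8426 m


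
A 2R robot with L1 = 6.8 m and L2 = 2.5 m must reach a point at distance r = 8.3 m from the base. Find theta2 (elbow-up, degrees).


cos(theta2) = (r^2 - L1^2 - L2^2) / (2*L1*L2)
cos(theta2) = (68.89 - 46.24 - 6.25) / 34.0
cos(theta2) = 0.482353
theta2 = 61.1608 degrees


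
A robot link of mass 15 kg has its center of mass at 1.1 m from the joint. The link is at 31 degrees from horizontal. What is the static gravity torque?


tau = m*g*L*cos(angle)
= 15 * 9.81 * 1.1 * cos(31 deg)
= 15 * 9.81 * 1.1 * 0.8572
= 138.7454 Nm


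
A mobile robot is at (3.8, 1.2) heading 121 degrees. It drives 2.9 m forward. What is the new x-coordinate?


x_new = x0 + d*cos(theta)
= 3.8 + 2.9*cos(121)
= 3.8 + -1.4936
= 2.3064


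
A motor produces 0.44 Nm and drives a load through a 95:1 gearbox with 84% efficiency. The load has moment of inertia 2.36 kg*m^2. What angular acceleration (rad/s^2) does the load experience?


tau_out = tau_motor * N * eta
= 0.44 * 95 * 0.84 = 35.112 Nm
alpha = tau_out / I = 35.112 / 2.36
= 14.878 rad/s^2


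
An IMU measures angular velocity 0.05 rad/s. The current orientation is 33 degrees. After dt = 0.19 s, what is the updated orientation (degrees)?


delta_theta = w * dt = 0.05 * 0.19 = 0.0095 rad
= 0.5443 deg
theta_new = 33 + 0.5443 = 33.5443 deg


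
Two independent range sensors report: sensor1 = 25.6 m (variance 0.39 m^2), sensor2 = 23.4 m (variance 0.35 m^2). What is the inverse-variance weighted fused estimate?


w1 = (1/var1) / (1/var1 + 1/var2)
   = 2.5641 / (2.5641 + 2.8571) = 0.473
w2 = 1 - w1 = 0.527
fused = w1*s1 + w2*s2 = 12.1081 + 12.3324
= 24.4405 m


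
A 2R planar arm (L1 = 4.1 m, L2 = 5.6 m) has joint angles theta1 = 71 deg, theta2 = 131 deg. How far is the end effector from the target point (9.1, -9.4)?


End effector via forward kinematics:
x = L1*cos(t1) + L2*cos(t1+t2) = -3.8574
y = L1*sin(t1) + L2*sin(t1+t2) = 1.7788
Distance to target:
d = sqrt((9.1 - -3.8574)^2 + (-9.4 - 1.7788)^2)
= sqrt(167.8942 + 124.9662)
= 17.1132 m


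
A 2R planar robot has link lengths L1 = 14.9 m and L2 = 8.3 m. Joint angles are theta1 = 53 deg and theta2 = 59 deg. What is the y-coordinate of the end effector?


Convert angles to radians: theta1 = 0.925, theta2 = 1.0297
y = L1*sin(theta1) + L2*sin(theta1+theta2)
y = 11.8997 + 7.6956
y = 19.5953


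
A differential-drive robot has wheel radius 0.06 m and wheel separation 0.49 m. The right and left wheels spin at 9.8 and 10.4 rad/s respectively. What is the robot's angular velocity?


vR = r*wR = 0.06*9.8 = 0.588 m/s
vL = r*wL = 0.06*10.4 = 0.624 m/s
v = (vR+vL)/2 = 0.606 m/s
omega = (vR-vL)/L = -0.0735 rad/s
angular velocity = -0.0735 rad/s


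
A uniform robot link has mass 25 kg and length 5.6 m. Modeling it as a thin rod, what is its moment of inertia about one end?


I = (1/3) * m * L^2
= (1/3) * 25 * 5.6^2
= 0.333333 * 25 * 31.36
= 261.3333 kg*m^2


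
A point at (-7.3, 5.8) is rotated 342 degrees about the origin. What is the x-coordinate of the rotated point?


x' = x*cos(theta) - y*sin(theta)
cos(342 deg) = 0.9511, sin(342 deg) = -0.309
x' = -7.3 * 0.9511 - 5.8 * -0.309
= -6.9427 - -1.7923
= -5.1504


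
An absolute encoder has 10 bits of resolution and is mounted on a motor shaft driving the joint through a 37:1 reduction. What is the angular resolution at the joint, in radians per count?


counts = 2^10 = 1024
effective counts at joint = 1024 * 37 = 37888
resolution = 2*pi / 37888
= 1.6584e-04 rad/count


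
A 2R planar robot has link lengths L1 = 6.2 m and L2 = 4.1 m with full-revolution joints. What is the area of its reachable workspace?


r_max = L1 + L2 = 10.3 m
r_min = |L1 - L2| = 2.1 m
Area = pi*(r_max^2 - r_min^2)
= pi*(106.09 - 4.41)
= pi * 101.68
= 319.4371 m^2


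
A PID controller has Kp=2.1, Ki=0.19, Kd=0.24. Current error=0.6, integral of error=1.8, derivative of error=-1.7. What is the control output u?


u = Kp*e + Ki*int(e) + Kd*de/dt
= 2.1*0.6 + 0.19*1.8 + 0.24*(-1.7)
= 1.26 + 0.342 + -0.408
= 1.194


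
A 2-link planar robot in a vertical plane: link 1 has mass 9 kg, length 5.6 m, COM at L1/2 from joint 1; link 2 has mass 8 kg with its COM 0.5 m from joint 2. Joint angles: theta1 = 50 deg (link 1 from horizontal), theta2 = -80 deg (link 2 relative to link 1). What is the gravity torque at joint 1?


Horizontal distance from joint 1 to link-1 COM:
  x_c1 = (L1/2)*cos(t1) = 2.8 * 0.6428 = 1.7998 m
Horizontal distance from joint 1 to link-2 COM:
  x_c2 = L1*cos(t1) + Lc2*cos(t1+t2)
       = 5.6*0.6428 + 0.5*0.866 = 4.0326 m
tau1 = m1*g*x_c1 + m2*g*x_c2
     = 9*9.81*1.7998 + 8*9.81*4.0326
     = 158.9048 + 316.4803
     = 475.3851 Nm


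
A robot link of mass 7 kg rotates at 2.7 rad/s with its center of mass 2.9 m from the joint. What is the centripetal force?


F = m * omega^2 * r
= 7 * 2.7^2 * 2.9
= 7 * 7.29 * 2.9
= 147.987 N


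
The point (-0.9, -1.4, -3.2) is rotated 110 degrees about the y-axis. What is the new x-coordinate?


Rotation about y-axis: x' = x*cos(theta) + z*sin(theta)
= -0.9 * -0.342 + -3.2 * 0.9397
= -2.6992


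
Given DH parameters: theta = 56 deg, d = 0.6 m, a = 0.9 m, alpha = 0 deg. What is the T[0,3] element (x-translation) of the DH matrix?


T[0,3] = a * cos(theta)
= 0.9 * cos(56 deg)
= 0.9 * 0.5592
= 0.5033


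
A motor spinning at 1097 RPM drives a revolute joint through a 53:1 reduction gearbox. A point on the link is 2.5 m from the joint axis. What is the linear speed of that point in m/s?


omega_motor = 1097 * 2*pi/60 = 114.8776 rad/s
omega_joint = omega_motor / 53 = 2.1675 rad/s
v = omega_joint * r = 2.1675 * 2.5
= 5.4188 m/s


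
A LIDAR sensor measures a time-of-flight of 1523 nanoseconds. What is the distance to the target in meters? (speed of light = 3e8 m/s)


tof = 1523 ns = 1.523e-06 s
dist = c * tof / 2
= 3e8 * 1.523e-06 / 2
= 228.45 m


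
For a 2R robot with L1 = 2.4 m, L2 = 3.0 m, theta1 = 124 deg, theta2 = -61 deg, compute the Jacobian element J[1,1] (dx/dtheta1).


J[1,1] = -L1*sin(t1) - L2*sin(t1+t2)
= -2.4*sin(124) - 3.0*sin(63)
= -4.6627


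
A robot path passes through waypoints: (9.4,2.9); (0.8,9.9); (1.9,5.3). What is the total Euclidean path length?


Segment lengths:
  seg1 = sqrt((-8.6)^2 + (7.0)^2) = 11.0887
  seg2 = sqrt((1.1)^2 + (-4.6)^2) = 4.7297
Total = 15.8184


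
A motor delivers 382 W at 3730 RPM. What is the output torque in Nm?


omega = 3730 * 2*pi/60 = 390.6047 rad/s
tau = P / omega = 382 / 390.6047
= 0.978 Nm


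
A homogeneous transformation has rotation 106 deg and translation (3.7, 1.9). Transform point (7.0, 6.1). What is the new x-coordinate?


x' = cos(theta)*px - sin(theta)*py + tx
= -0.2756*7.0 - 0.9613*6.1 + 3.7
= -4.0932


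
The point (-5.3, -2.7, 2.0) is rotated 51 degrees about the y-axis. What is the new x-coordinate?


Rotation about y-axis: x' = x*cos(theta) + z*sin(theta)
= -5.3 * 0.6293 + 2.0 * 0.7771
= -1.7811


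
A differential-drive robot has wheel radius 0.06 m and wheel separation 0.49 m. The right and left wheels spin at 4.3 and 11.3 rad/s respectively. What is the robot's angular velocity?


vR = r*wR = 0.06*4.3 = 0.258 m/s
vL = r*wL = 0.06*11.3 = 0.678 m/s
v = (vR+vL)/2 = 0.468 m/s
omega = (vR-vL)/L = -0.8571 rad/s
angular velocity = -0.8571 rad/s


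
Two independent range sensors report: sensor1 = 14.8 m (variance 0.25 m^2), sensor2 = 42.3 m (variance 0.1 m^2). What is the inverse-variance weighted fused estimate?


w1 = (1/var1) / (1/var1 + 1/var2)
   = 4.0 / (4.0 + 10.0) = 0.2857
w2 = 1 - w1 = 0.7143
fused = w1*s1 + w2*s2 = 4.2286 + 30.2143
= 34.4429 m


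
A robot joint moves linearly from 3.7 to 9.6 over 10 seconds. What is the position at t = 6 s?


s = t/T = 6/10 = 0.6
p(t) = p0 + (pf-p0)*s
= 3.7 + (9.6 - 3.7) * 0.6
= 7.24


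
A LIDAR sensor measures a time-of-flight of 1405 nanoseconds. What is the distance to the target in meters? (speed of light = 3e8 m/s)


tof = 1405 ns = 1.405e-06 s
dist = c * tof / 2
= 3e8 * 1.405e-06 / 2
= 210.75 m


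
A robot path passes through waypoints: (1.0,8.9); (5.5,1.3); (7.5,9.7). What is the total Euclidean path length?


Segment lengths:
  seg1 = sqrt((4.5)^2 + (-7.6)^2) = 8.8323
  seg2 = sqrt((2.0)^2 + (8.4)^2) = 8.6348
Total = 17.4671


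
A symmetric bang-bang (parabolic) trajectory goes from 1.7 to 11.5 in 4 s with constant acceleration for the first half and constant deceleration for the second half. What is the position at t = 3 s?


Symmetric rest-to-rest: each phase covers (pf-p0)/2 in time T/2. 0.5*a*(T/2)^2 = (pf-p0)/2 => a = 4*(pf-p0)/T^2
a = 4*(11.5-1.7)/4^2 = 2.45
t = 3 is in the deceleration phase (t > T/2).
p = pf - 0.5*a*(T-t)^2 = 11.5 - 0.5*2.45*1^2
= 10.275


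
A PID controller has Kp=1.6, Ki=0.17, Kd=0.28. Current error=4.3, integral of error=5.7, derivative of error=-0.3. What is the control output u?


u = Kp*e + Ki*int(e) + Kd*de/dt
= 1.6*4.3 + 0.17*5.7 + 0.28*(-0.3)
= 6.88 + 0.969 + -0.084
= 7.765


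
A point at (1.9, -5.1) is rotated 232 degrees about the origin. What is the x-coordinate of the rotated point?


x' = x*cos(theta) - y*sin(theta)
cos(232 deg) = -0.6157, sin(232 deg) = -0.788
x' = 1.9 * -0.6157 - -5.1 * -0.788
= -1.1698 - 4.0189
= -5.1886


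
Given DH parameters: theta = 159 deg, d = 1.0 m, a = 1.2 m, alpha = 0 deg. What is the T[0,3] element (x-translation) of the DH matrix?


T[0,3] = a * cos(theta)
= 1.2 * cos(159 deg)
= 1.2 * -0.9336
= -1.1203


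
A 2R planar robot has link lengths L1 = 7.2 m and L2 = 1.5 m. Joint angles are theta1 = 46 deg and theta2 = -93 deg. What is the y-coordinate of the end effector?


Convert angles to radians: theta1 = 0.8029, theta2 = -1.6232
y = L1*sin(theta1) + L2*sin(theta1+theta2)
y = 5.1792 + -1.097
y = 4.0822


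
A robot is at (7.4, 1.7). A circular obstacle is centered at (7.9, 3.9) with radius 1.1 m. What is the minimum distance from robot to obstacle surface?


center_dist = sqrt((7.4-7.9)^2 + (1.7-3.9)^2)
= sqrt(0.25 + 4.84)
= 2.2561
min_dist = center_dist - radius = 2.2561 - 1.1 = 1.1561 m


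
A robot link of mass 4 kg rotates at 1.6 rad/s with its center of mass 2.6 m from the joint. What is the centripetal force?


F = m * omega^2 * r
= 4 * 1.6^2 * 2.6
= 4 * 2.56 * 2.6
= 26.624 N


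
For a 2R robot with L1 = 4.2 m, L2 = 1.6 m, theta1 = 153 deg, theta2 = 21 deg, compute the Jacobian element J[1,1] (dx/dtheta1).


J[1,1] = -L1*sin(t1) - L2*sin(t1+t2)
= -4.2*sin(153) - 1.6*sin(174)
= -2.074


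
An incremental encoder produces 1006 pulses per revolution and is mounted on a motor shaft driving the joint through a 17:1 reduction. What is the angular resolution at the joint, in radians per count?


counts per rev = 1006
effective counts at joint = 1006 * 17 = 17102
resolution = 2*pi / 17102
= 3.6739e-04 rad/count


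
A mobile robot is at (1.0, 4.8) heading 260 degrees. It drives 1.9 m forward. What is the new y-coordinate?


y_new = y0 + d*sin(theta)
= 4.8 + 1.9*sin(260)
= 4.8 + -1.8711
= 2.9289


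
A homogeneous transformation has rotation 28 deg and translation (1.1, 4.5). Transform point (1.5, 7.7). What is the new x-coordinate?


x' = cos(theta)*px - sin(theta)*py + tx
= 0.8829*1.5 - 0.4695*7.7 + 1.1
= -1.1905


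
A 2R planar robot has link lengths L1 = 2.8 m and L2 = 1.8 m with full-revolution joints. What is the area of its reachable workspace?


r_max = L1 + L2 = 4.6 m
r_min = |L1 - L2| = 1.0 m
Area = pi*(r_max^2 - r_min^2)
= pi*(21.16 - 1.0)
= pi * 20.16
= 63.3345 m^2


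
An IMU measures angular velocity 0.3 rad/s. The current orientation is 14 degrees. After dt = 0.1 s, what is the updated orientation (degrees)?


delta_theta = w * dt = 0.3 * 0.1 = 0.03 rad
= 1.7189 deg
theta_new = 14 + 1.7189 = 15.7189 deg


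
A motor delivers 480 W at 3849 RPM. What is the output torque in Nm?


omega = 3849 * 2*pi/60 = 403.0663 rad/s
tau = P / omega = 480 / 403.0663
= 1.1909 Nm


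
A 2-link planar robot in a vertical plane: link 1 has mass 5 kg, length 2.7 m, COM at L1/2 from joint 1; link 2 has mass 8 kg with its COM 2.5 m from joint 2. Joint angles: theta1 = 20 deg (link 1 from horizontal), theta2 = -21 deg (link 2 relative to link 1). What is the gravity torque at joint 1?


Horizontal distance from joint 1 to link-1 COM:
  x_c1 = (L1/2)*cos(t1) = 1.35 * 0.9397 = 1.2686 m
Horizontal distance from joint 1 to link-2 COM:
  x_c2 = L1*cos(t1) + Lc2*cos(t1+t2)
       = 2.7*0.9397 + 2.5*0.9998 = 5.0368 m
tau1 = m1*g*x_c1 + m2*g*x_c2
     = 5*9.81*1.2686 + 8*9.81*5.0368
     = 62.2241 + 395.2872
     = 457.5113 Nm


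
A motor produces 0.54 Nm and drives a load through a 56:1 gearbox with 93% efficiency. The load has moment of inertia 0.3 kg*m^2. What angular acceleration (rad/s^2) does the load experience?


tau_out = tau_motor * N * eta
= 0.54 * 56 * 0.93 = 28.1232 Nm
alpha = tau_out / I = 28.1232 / 0.3
= 93.744 rad/s^2


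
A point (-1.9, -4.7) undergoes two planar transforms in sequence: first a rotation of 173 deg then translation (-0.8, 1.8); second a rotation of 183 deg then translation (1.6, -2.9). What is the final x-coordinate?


After transform 1:
x1 = cos(173)*-1.9 - sin(173)*-4.7 + -0.8 = 1.6586
y1 = sin(173)*-1.9 + cos(173)*-4.7 + 1.8 = 6.2334
After transform 2:
x2 = cos(183)*1.6586 - sin(183)*6.2334 + 1.6
= 0.2699


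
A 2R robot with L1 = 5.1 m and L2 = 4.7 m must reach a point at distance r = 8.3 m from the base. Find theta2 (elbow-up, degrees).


cos(theta2) = (r^2 - L1^2 - L2^2) / (2*L1*L2)
cos(theta2) = (68.89 - 26.01 - 22.09) / 47.94
cos(theta2) = 0.433667
theta2 = 64.2995 degrees


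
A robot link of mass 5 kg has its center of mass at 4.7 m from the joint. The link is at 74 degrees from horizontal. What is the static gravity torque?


tau = m*g*L*cos(angle)
= 5 * 9.81 * 4.7 * cos(74 deg)
= 5 * 9.81 * 4.7 * 0.2756
= 63.5441 Nm


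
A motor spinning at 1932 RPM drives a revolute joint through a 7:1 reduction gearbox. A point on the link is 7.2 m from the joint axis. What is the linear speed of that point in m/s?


omega_motor = 1932 * 2*pi/60 = 202.3186 rad/s
omega_joint = omega_motor / 7 = 28.9027 rad/s
v = omega_joint * r = 28.9027 * 7.2
= 208.0991 m/s


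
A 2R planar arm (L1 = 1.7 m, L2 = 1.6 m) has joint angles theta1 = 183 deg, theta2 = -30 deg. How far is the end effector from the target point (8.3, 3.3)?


End effector via forward kinematics:
x = L1*cos(t1) + L2*cos(t1+t2) = -3.1233
y = L1*sin(t1) + L2*sin(t1+t2) = 0.6374
Distance to target:
d = sqrt((8.3 - -3.1233)^2 + (3.3 - 0.6374)^2)
= sqrt(130.4913 + 7.0894)
= 11.7295 m


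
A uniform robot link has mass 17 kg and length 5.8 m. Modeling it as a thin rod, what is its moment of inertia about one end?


I = (1/3) * m * L^2
= (1/3) * 17 * 5.8^2
= 0.333333 * 17 * 33.64
= 190.6267 kg*m^2


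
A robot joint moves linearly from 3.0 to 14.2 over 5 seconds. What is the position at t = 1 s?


s = t/T = 1/5 = 0.2
p(t) = p0 + (pf-p0)*s
= 3.0 + (14.2 - 3.0) * 0.2
= 5.24


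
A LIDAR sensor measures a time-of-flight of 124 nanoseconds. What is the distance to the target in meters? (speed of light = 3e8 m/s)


tof = 124 ns = 1.24e-07 s
dist = c * tof / 2
= 3e8 * 1.24e-07 / 2
= 18.6 m


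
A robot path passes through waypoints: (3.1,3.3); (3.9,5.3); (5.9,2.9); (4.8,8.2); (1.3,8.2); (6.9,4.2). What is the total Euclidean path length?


Segment lengths:
  seg1 = sqrt((0.8)^2 + (2.0)^2) = 2.1541
  seg2 = sqrt((2.0)^2 + (-2.4)^2) = 3.1241
  seg3 = sqrt((-1.1)^2 + (5.3)^2) = 5.4129
  seg4 = sqrt((-3.5)^2 + (0.0)^2) = 3.5
  seg5 = sqrt((5.6)^2 + (-4.0)^2) = 6.8819
Total = 21.073


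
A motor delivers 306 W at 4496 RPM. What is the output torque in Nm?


omega = 4496 * 2*pi/60 = 470.82 rad/s
tau = P / omega = 306 / 470.82
= 0.6499 Nm


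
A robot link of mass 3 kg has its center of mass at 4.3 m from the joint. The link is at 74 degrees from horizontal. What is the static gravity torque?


tau = m*g*L*cos(angle)
= 3 * 9.81 * 4.3 * cos(74 deg)
= 3 * 9.81 * 4.3 * 0.2756
= 34.8816 Nm


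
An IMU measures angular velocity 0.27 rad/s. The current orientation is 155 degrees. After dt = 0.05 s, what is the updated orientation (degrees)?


delta_theta = w * dt = 0.27 * 0.05 = 0.0135 rad
= 0.7735 deg
theta_new = 155 + 0.7735 = 155.7735 deg


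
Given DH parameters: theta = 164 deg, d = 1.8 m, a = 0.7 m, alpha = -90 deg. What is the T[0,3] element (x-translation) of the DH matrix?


T[0,3] = a * cos(theta)
= 0.7 * cos(164 deg)
= 0.7 * -0.9613
= -0.6729


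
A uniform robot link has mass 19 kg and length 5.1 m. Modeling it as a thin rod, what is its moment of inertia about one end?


I = (1/3) * m * L^2
= (1/3) * 19 * 5.1^2
= 0.333333 * 19 * 26.01
= 164.73 kg*m^2


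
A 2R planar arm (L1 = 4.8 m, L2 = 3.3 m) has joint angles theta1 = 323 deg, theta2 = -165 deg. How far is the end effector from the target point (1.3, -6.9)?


End effector via forward kinematics:
x = L1*cos(t1) + L2*cos(t1+t2) = 0.7737
y = L1*sin(t1) + L2*sin(t1+t2) = -1.6525
Distance to target:
d = sqrt((1.3 - 0.7737)^2 + (-6.9 - -1.6525)^2)
= sqrt(0.2769 + 27.5361)
= 5.2738 m


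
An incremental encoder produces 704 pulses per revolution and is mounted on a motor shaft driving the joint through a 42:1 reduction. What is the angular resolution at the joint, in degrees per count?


counts per rev = 704
effective counts at joint = 704 * 42 = 29568
resolution = 360 / 29568
= 0.0122 deg/count


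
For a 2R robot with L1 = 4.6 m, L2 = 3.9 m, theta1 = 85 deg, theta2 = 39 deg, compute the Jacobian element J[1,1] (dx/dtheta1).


J[1,1] = -L1*sin(t1) - L2*sin(t1+t2)
= -4.6*sin(85) - 3.9*sin(124)
= -7.8157


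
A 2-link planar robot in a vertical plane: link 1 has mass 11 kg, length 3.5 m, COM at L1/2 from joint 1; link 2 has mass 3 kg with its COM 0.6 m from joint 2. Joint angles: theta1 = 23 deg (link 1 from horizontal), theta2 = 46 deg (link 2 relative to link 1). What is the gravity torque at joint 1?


Horizontal distance from joint 1 to link-1 COM:
  x_c1 = (L1/2)*cos(t1) = 1.75 * 0.9205 = 1.6109 m
Horizontal distance from joint 1 to link-2 COM:
  x_c2 = L1*cos(t1) + Lc2*cos(t1+t2)
       = 3.5*0.9205 + 0.6*0.3584 = 3.4368 m
tau1 = m1*g*x_c1 + m2*g*x_c2
     = 11*9.81*1.6109 + 3*9.81*3.4368
     = 173.8304 + 101.1447
     = 274.9751 Nm


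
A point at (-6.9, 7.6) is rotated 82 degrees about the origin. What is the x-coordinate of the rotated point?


x' = x*cos(theta) - y*sin(theta)
cos(82 deg) = 0.1392, sin(82 deg) = 0.9903
x' = -6.9 * 0.1392 - 7.6 * 0.9903
= -0.9603 - 7.526
= -8.4863


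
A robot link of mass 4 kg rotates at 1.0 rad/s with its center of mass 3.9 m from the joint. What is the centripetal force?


F = m * omega^2 * r
= 4 * 1.0^2 * 3.9
= 4 * 1.0 * 3.9
= 15.6 N


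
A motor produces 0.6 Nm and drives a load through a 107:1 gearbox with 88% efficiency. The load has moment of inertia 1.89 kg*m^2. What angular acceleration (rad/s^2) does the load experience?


tau_out = tau_motor * N * eta
= 0.6 * 107 * 0.88 = 56.496 Nm
alpha = tau_out / I = 56.496 / 1.89
= 29.8921 rad/s^2


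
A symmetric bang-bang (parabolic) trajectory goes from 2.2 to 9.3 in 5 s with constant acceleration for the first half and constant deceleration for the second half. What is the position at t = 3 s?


Symmetric rest-to-rest: each phase covers (pf-p0)/2 in time T/2. 0.5*a*(T/2)^2 = (pf-p0)/2 => a = 4*(pf-p0)/T^2
a = 4*(9.3-2.2)/5^2 = 1.136
t = 3 is in the deceleration phase (t > T/2).
p = pf - 0.5*a*(T-t)^2 = 9.3 - 0.5*1.136*2^2
= 7.028


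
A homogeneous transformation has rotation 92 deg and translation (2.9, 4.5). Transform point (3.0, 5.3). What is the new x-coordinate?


x' = cos(theta)*px - sin(theta)*py + tx
= -0.0349*3.0 - 0.9994*5.3 + 2.9
= -2.5015


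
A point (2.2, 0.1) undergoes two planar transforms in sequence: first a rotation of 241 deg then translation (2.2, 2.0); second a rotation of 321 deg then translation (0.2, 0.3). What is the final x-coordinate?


After transform 1:
x1 = cos(241)*2.2 - sin(241)*0.1 + 2.2 = 1.2209
y1 = sin(241)*2.2 + cos(241)*0.1 + 2.0 = 0.0274
After transform 2:
x2 = cos(321)*1.2209 - sin(321)*0.0274 + 0.2
= 1.166


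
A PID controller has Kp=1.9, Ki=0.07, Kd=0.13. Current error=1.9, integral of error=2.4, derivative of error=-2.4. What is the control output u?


u = Kp*e + Ki*int(e) + Kd*de/dt
= 1.9*1.9 + 0.07*2.4 + 0.13*(-2.4)
= 3.61 + 0.168 + -0.312
= 3.466


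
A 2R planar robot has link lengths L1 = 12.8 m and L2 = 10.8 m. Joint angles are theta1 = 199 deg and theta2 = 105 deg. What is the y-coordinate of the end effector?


Convert angles to radians: theta1 = 3.4732, theta2 = 1.8326
y = L1*sin(theta1) + L2*sin(theta1+theta2)
y = -4.1673 + -8.9536
y = -13.1209


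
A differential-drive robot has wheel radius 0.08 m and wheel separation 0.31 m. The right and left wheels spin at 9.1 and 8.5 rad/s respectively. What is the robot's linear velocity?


vR = r*wR = 0.08*9.1 = 0.728 m/s
vL = r*wL = 0.08*8.5 = 0.68 m/s
v = (vR+vL)/2 = 0.704 m/s
omega = (vR-vL)/L = 0.1548 rad/s
linear velocity = 0.704 m/s


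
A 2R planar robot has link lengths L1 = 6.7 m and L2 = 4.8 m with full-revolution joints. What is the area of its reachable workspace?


r_max = L1 + L2 = 11.5 m
r_min = |L1 - L2| = 1.9 m
Area = pi*(r_max^2 - r_min^2)
= pi*(132.25 - 3.61)
= pi * 128.64
= 404.1345 m^2


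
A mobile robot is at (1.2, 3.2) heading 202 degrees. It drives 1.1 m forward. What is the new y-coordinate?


y_new = y0 + d*sin(theta)
= 3.2 + 1.1*sin(202)
= 3.2 + -0.4121
= 2.7879


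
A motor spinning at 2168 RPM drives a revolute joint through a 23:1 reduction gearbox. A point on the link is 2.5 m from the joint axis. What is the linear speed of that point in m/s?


omega_motor = 2168 * 2*pi/60 = 227.0324 rad/s
omega_joint = omega_motor / 23 = 9.871 rad/s
v = omega_joint * r = 9.871 * 2.5
= 24.6774 m/s


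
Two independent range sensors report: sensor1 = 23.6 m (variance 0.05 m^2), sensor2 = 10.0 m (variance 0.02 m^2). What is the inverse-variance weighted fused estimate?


w1 = (1/var1) / (1/var1 + 1/var2)
   = 20.0 / (20.0 + 50.0) = 0.2857
w2 = 1 - w1 = 0.7143
fused = w1*s1 + w2*s2 = 6.7429 + 7.1429
= 13.8857 m


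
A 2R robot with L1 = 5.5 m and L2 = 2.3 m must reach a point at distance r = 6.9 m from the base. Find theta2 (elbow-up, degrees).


cos(theta2) = (r^2 - L1^2 - L2^2) / (2*L1*L2)
cos(theta2) = (47.61 - 30.25 - 5.29) / 25.3
cos(theta2) = 0.477075
theta2 = 61.5055 degrees


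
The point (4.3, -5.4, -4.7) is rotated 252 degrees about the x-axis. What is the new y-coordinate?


Rotation about x-axis: y' = y*cos(theta) - z*sin(theta)
= -5.4 * -0.309 - -4.7 * -0.9511
= -2.8013


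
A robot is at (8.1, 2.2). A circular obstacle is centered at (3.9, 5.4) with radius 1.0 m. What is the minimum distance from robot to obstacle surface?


center_dist = sqrt((8.1-3.9)^2 + (2.2-5.4)^2)
= sqrt(17.64 + 10.24)
= 5.2802
min_dist = center_dist - radius = 5.2802 - 1.0 = 4.2802 m


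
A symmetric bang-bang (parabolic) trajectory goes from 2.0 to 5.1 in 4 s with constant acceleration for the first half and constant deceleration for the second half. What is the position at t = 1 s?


Symmetric rest-to-rest: each phase covers (pf-p0)/2 in time T/2. 0.5*a*(T/2)^2 = (pf-p0)/2 => a = 4*(pf-p0)/T^2
a = 4*(5.1-2.0)/4^2 = 0.775
t = 1 is in the acceleration phase (t <= T/2).
p = p0 + 0.5*a*t^2 = 2.0 + 0.5*0.775*1^2
= 2.3875


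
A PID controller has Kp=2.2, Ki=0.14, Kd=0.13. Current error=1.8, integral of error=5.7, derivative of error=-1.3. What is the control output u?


u = Kp*e + Ki*int(e) + Kd*de/dt
= 2.2*1.8 + 0.14*5.7 + 0.13*(-1.3)
= 3.96 + 0.798 + -0.169
= 4.589


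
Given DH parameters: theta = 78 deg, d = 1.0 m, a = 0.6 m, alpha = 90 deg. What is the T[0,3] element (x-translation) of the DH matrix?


T[0,3] = a * cos(theta)
= 0.6 * cos(78 deg)
= 0.6 * 0.2079
= 0.1247


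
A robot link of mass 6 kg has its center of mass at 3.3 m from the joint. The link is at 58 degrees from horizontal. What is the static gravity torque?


tau = m*g*L*cos(angle)
= 6 * 9.81 * 3.3 * cos(58 deg)
= 6 * 9.81 * 3.3 * 0.5299
= 102.9305 Nm


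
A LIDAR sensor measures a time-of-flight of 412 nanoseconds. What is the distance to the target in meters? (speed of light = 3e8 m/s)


tof = 412 ns = 4.12e-07 s
dist = c * tof / 2
= 3e8 * 4.12e-07 / 2
= 61.8 m


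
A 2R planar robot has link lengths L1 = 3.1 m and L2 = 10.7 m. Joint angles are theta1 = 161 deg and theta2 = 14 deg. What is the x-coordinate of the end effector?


Convert angles to radians: theta1 = 2.81, theta2 = 0.2443
x = L1*cos(theta1) + L2*cos(theta1+theta2)
x = -2.9311 + -10.6593
x = -13.5904


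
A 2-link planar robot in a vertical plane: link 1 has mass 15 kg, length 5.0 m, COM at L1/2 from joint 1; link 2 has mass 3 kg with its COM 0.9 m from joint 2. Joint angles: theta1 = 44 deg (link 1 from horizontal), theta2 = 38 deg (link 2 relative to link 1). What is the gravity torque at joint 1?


Horizontal distance from joint 1 to link-1 COM:
  x_c1 = (L1/2)*cos(t1) = 2.5 * 0.7193 = 1.7983 m
Horizontal distance from joint 1 to link-2 COM:
  x_c2 = L1*cos(t1) + Lc2*cos(t1+t2)
       = 5.0*0.7193 + 0.9*0.1392 = 3.722 m
tau1 = m1*g*x_c1 + m2*g*x_c2
     = 15*9.81*1.7983 + 3*9.81*3.722
     = 264.6271 + 109.5371
     = 374.1643 Nm


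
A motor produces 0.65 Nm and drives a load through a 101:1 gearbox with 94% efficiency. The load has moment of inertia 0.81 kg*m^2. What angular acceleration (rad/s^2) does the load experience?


tau_out = tau_motor * N * eta
= 0.65 * 101 * 0.94 = 61.711 Nm
alpha = tau_out / I = 61.711 / 0.81
= 76.1864 rad/s^2


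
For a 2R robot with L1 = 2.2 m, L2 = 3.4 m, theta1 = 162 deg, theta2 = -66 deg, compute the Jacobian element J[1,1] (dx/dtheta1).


J[1,1] = -L1*sin(t1) - L2*sin(t1+t2)
= -2.2*sin(162) - 3.4*sin(96)
= -4.0612


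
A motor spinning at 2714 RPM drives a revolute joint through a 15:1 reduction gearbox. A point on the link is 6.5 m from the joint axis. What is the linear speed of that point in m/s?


omega_motor = 2714 * 2*pi/60 = 284.2094 rad/s
omega_joint = omega_motor / 15 = 18.9473 rad/s
v = omega_joint * r = 18.9473 * 6.5
= 123.1574 m/s


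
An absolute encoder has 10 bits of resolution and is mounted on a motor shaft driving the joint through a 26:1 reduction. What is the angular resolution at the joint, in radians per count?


counts = 2^10 = 1024
effective counts at joint = 1024 * 26 = 26624
resolution = 2*pi / 26624
= 2.3600e-04 rad/count


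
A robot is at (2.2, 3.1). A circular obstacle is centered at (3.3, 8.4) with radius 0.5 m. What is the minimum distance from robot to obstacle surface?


center_dist = sqrt((2.2-3.3)^2 + (3.1-8.4)^2)
= sqrt(1.21 + 28.09)
= 5.4129
min_dist = center_dist - radius = 5.4129 - 0.5 = 4.9129 m


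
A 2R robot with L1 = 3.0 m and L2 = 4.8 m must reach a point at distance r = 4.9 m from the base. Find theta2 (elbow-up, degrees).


cos(theta2) = (r^2 - L1^2 - L2^2) / (2*L1*L2)
cos(theta2) = (24.01 - 9.0 - 23.04) / 28.8
cos(theta2) = -0.278819
theta2 = 106.1898 degrees


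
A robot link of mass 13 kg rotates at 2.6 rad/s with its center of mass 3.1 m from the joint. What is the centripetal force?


F = m * omega^2 * r
= 13 * 2.6^2 * 3.1
= 13 * 6.76 * 3.1
= 272.428 N


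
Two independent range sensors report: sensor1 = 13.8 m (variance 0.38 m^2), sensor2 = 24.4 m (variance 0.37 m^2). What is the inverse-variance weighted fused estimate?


w1 = (1/var1) / (1/var1 + 1/var2)
   = 2.6316 / (2.6316 + 2.7027) = 0.4933
w2 = 1 - w1 = 0.5067
fused = w1*s1 + w2*s2 = 6.808 + 12.3627
= 19.1707 m


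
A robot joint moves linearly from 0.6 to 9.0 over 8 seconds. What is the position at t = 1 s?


s = t/T = 1/8 = 0.125
p(t) = p0 + (pf-p0)*s
= 0.6 + (9.0 - 0.6) * 0.125
= 1.65


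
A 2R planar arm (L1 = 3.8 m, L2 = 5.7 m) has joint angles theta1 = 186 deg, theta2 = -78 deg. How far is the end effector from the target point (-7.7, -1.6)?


End effector via forward kinematics:
x = L1*cos(t1) + L2*cos(t1+t2) = -5.5406
y = L1*sin(t1) + L2*sin(t1+t2) = 5.0238
Distance to target:
d = sqrt((-7.7 - -5.5406)^2 + (-1.6 - 5.0238)^2)
= sqrt(4.6631 + 43.8749)
= 6.9669 m


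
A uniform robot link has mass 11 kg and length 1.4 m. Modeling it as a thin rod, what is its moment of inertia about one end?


I = (1/3) * m * L^2
= (1/3) * 11 * 1.4^2
= 0.333333 * 11 * 1.96
= 7.1867 kg*m^2


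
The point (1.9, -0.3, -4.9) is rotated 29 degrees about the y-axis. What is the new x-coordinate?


Rotation about y-axis: x' = x*cos(theta) + z*sin(theta)
= 1.9 * 0.8746 + -4.9 * 0.4848
= -0.7138


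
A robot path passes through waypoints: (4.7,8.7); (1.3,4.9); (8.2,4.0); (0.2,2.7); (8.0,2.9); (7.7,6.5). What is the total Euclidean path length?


Segment lengths:
  seg1 = sqrt((-3.4)^2 + (-3.8)^2) = 5.099
  seg2 = sqrt((6.9)^2 + (-0.9)^2) = 6.9584
  seg3 = sqrt((-8.0)^2 + (-1.3)^2) = 8.1049
  seg4 = sqrt((7.8)^2 + (0.2)^2) = 7.8026
  seg5 = sqrt((-0.3)^2 + (3.6)^2) = 3.6125
Total = 31.5774


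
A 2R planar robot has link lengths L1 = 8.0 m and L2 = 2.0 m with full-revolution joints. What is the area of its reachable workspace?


r_max = L1 + L2 = 10.0 m
r_min = |L1 - L2| = 6.0 m
Area = pi*(r_max^2 - r_min^2)
= pi*(100.0 - 36.0)
= pi * 64.0
= 201.0619 m^2


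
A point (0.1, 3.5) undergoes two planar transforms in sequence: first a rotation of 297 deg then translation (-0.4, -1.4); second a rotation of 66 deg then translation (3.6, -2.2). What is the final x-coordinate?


After transform 1:
x1 = cos(297)*0.1 - sin(297)*3.5 + -0.4 = 2.7639
y1 = sin(297)*0.1 + cos(297)*3.5 + -1.4 = 0.0999
After transform 2:
x2 = cos(66)*2.7639 - sin(66)*0.0999 + 3.6
= 4.633


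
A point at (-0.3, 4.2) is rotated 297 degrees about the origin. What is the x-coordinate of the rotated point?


x' = x*cos(theta) - y*sin(theta)
cos(297 deg) = 0.454, sin(297 deg) = -0.891
x' = -0.3 * 0.454 - 4.2 * -0.891
= -0.1362 - -3.7422
= 3.606


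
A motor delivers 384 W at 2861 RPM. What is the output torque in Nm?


omega = 2861 * 2*pi/60 = 299.6032 rad/s
tau = P / omega = 384 / 299.6032
= 1.2817 Nm


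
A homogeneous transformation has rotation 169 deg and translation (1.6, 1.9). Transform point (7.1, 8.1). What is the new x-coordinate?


x' = cos(theta)*px - sin(theta)*py + tx
= -0.9816*7.1 - 0.1908*8.1 + 1.6
= -6.9151


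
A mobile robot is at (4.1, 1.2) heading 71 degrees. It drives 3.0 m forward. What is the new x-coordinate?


x_new = x0 + d*cos(theta)
= 4.1 + 3.0*cos(71)
= 4.1 + 0.9767
= 5.0767


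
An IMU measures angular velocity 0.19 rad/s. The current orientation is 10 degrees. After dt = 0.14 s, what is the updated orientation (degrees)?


delta_theta = w * dt = 0.19 * 0.14 = 0.0266 rad
= 1.5241 deg
theta_new = 10 + 1.5241 = 11.5241 deg


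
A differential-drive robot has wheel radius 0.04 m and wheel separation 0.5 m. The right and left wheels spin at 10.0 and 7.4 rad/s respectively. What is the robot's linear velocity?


vR = r*wR = 0.04*10.0 = 0.4 m/s
vL = r*wL = 0.04*7.4 = 0.296 m/s
v = (vR+vL)/2 = 0.348 m/s
omega = (vR-vL)/L = 0.208 rad/s
linear velocity = 0.348 m/s


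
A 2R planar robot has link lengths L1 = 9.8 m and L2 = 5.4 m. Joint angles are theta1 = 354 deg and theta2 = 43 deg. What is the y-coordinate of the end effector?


Convert angles to radians: theta1 = 6.1785, theta2 = 0.7505
y = L1*sin(theta1) + L2*sin(theta1+theta2)
y = -1.0244 + 3.2498
y = 2.2254


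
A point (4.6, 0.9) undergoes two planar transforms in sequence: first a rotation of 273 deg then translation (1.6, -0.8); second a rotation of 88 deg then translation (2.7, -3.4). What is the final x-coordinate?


After transform 1:
x1 = cos(273)*4.6 - sin(273)*0.9 + 1.6 = 2.7395
y1 = sin(273)*4.6 + cos(273)*0.9 + -0.8 = -5.3466
After transform 2:
x2 = cos(88)*2.7395 - sin(88)*-5.3466 + 2.7
= 8.1389


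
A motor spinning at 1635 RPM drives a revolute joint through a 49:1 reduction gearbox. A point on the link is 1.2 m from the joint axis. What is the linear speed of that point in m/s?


omega_motor = 1635 * 2*pi/60 = 171.2168 rad/s
omega_joint = omega_motor / 49 = 3.4942 rad/s
v = omega_joint * r = 3.4942 * 1.2
= 4.1931 m/s


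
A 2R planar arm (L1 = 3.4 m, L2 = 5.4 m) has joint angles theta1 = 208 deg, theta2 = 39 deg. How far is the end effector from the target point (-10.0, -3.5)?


End effector via forward kinematics:
x = L1*cos(t1) + L2*cos(t1+t2) = -5.112
y = L1*sin(t1) + L2*sin(t1+t2) = -6.5669
Distance to target:
d = sqrt((-10.0 - -5.112)^2 + (-3.5 - -6.5669)^2)
= sqrt(23.8928 + 9.4061)
= 5.7705 m


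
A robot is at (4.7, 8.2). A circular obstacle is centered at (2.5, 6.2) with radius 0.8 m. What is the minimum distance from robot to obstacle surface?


center_dist = sqrt((4.7-2.5)^2 + (8.2-6.2)^2)
= sqrt(4.84 + 4.0)
= 2.9732
min_dist = center_dist - radius = 2.9732 - 0.8 = 2.1732 m


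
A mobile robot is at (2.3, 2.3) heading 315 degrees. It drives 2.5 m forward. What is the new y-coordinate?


y_new = y0 + d*sin(theta)
= 2.3 + 2.5*sin(315)
= 2.3 + -1.7678
= 0.5322


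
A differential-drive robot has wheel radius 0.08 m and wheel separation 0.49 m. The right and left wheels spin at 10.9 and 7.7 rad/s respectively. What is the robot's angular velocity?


vR = r*wR = 0.08*10.9 = 0.872 m/s
vL = r*wL = 0.08*7.7 = 0.616 m/s
v = (vR+vL)/2 = 0.744 m/s
omega = (vR-vL)/L = 0.5224 rad/s
angular velocity = 0.5224 rad/s


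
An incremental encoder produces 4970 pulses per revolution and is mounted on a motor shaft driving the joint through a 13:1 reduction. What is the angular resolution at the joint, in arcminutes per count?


counts per rev = 4970
effective counts at joint = 4970 * 13 = 64610
resolution = 360*60 / 64610
= 0.3343 arcmin/count


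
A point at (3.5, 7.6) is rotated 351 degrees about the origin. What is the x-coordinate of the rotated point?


x' = x*cos(theta) - y*sin(theta)
cos(351 deg) = 0.9877, sin(351 deg) = -0.1564
x' = 3.5 * 0.9877 - 7.6 * -0.1564
= 3.4569 - -1.1889
= 4.6458


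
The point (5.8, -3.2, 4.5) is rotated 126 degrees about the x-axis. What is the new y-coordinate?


Rotation about x-axis: y' = y*cos(theta) - z*sin(theta)
= -3.2 * -0.5878 - 4.5 * 0.809
= -1.7597


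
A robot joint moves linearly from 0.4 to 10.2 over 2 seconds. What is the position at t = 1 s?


s = t/T = 1/2 = 0.5
p(t) = p0 + (pf-p0)*s
= 0.4 + (10.2 - 0.4) * 0.5
= 5.3


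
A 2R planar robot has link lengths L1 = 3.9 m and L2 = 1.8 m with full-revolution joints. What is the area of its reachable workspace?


r_max = L1 + L2 = 5.7 m
r_min = |L1 - L2| = 2.1 m
Area = pi*(r_max^2 - r_min^2)
= pi*(32.49 - 4.41)
= pi * 28.08
= 88.2159 m^2


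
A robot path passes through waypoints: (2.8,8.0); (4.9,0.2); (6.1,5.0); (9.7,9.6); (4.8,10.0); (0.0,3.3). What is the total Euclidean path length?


Segment lengths:
  seg1 = sqrt((2.1)^2 + (-7.8)^2) = 8.0777
  seg2 = sqrt((1.2)^2 + (4.8)^2) = 4.9477
  seg3 = sqrt((3.6)^2 + (4.6)^2) = 5.8412
  seg4 = sqrt((-4.9)^2 + (0.4)^2) = 4.9163
  seg5 = sqrt((-4.8)^2 + (-6.7)^2) = 8.242
Total = 32.025


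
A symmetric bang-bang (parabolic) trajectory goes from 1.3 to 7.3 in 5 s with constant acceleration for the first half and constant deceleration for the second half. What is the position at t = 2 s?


Symmetric rest-to-rest: each phase covers (pf-p0)/2 in time T/2. 0.5*a*(T/2)^2 = (pf-p0)/2 => a = 4*(pf-p0)/T^2
a = 4*(7.3-1.3)/5^2 = 0.96
t = 2 is in the acceleration phase (t <= T/2).
p = p0 + 0.5*a*t^2 = 1.3 + 0.5*0.96*2^2
= 3.22


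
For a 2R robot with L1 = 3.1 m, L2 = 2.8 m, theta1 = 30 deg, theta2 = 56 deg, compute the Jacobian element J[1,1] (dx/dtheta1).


J[1,1] = -L1*sin(t1) - L2*sin(t1+t2)
= -3.1*sin(30) - 2.8*sin(86)
= -4.3432


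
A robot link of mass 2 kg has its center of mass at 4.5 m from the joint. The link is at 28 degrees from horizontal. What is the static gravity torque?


tau = m*g*L*cos(angle)
= 2 * 9.81 * 4.5 * cos(28 deg)
= 2 * 9.81 * 4.5 * 0.8829
= 77.9554 Nm


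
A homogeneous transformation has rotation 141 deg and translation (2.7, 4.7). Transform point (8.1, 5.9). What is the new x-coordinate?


x' = cos(theta)*px - sin(theta)*py + tx
= -0.7771*8.1 - 0.6293*5.9 + 2.7
= -7.3079


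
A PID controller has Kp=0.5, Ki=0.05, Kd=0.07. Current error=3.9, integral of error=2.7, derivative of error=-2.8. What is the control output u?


u = Kp*e + Ki*int(e) + Kd*de/dt
= 0.5*3.9 + 0.05*2.7 + 0.07*(-2.8)
= 1.95 + 0.135 + -0.196
= 1.889


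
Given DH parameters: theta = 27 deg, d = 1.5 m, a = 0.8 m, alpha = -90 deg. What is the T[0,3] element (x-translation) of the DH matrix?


T[0,3] = a * cos(theta)
= 0.8 * cos(27 deg)
= 0.8 * 0.891
= 0.7128


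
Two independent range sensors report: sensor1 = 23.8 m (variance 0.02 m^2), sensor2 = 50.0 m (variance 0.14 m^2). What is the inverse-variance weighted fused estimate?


w1 = (1/var1) / (1/var1 + 1/var2)
   = 50.0 / (50.0 + 7.1429) = 0.875
w2 = 1 - w1 = 0.125
fused = w1*s1 + w2*s2 = 20.825 + 6.25
= 27.075 m


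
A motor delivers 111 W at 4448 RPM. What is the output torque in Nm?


omega = 4448 * 2*pi/60 = 465.7935 rad/s
tau = P / omega = 111 / 465.7935
= 0.2383 Nm


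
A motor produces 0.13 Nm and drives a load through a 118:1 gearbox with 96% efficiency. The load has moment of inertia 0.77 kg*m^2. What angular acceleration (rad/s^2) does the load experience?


tau_out = tau_motor * N * eta
= 0.13 * 118 * 0.96 = 14.7264 Nm
alpha = tau_out / I = 14.7264 / 0.77
= 19.1252 rad/s^2


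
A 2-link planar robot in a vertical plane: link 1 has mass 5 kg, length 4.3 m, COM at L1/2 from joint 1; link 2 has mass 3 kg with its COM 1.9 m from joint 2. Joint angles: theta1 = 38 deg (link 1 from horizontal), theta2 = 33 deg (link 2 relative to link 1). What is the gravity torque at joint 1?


Horizontal distance from joint 1 to link-1 COM:
  x_c1 = (L1/2)*cos(t1) = 2.15 * 0.788 = 1.6942 m
Horizontal distance from joint 1 to link-2 COM:
  x_c2 = L1*cos(t1) + Lc2*cos(t1+t2)
       = 4.3*0.788 + 1.9*0.3256 = 4.007 m
tau1 = m1*g*x_c1 + m2*g*x_c2
     = 5*9.81*1.6942 + 3*9.81*4.007
     = 83.1016 + 117.9268
     = 201.0284 Nm
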